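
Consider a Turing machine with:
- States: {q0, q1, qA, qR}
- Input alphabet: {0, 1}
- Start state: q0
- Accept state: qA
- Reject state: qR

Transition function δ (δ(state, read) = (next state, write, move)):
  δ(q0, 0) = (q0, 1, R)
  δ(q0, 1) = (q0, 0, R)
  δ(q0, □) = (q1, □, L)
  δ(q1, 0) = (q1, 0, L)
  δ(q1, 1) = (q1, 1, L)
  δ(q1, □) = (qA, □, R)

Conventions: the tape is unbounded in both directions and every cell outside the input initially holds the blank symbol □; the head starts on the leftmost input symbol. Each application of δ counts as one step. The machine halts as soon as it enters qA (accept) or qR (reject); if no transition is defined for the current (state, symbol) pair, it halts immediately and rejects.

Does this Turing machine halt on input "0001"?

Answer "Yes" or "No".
Step 0: [q0]0001 (head at position 0)
Step 1: δ(q0, 0) = (q0, 1, R)  ⊢  1[q0]001 (head at position 1)
Step 2: δ(q0, 0) = (q0, 1, R)  ⊢  11[q0]01 (head at position 2)
Step 3: δ(q0, 0) = (q0, 1, R)  ⊢  111[q0]1 (head at position 3)
Step 4: δ(q0, 1) = (q0, 0, R)  ⊢  1110[q0]□ (head at position 4)
Step 5: δ(q0, □) = (q1, □, L)  ⊢  111[q1]0□ (head at position 3)
Step 6: δ(q1, 0) = (q1, 0, L)  ⊢  11[q1]10□ (head at position 2)
Step 7: δ(q1, 1) = (q1, 1, L)  ⊢  1[q1]110□ (head at position 1)
Step 8: δ(q1, 1) = (q1, 1, L)  ⊢  [q1]1110□ (head at position 0)
Step 9: δ(q1, 1) = (q1, 1, L)  ⊢  [q1]□1110□ (head at position -1)
Step 10: δ(q1, □) = (qA, □, R)  ⊢  □[qA]1110□ (head at position 0)
The machine is in qA, so it halts and accepts.
It halts after 10 steps.

Final answer: Yes - halts after 10 steps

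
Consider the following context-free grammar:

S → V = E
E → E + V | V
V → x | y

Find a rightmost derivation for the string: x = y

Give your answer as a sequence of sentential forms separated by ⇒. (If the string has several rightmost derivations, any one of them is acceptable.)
Start with S.
Step 1: the rightmost non-terminal is S; apply S → V = E:  V = E
Step 2: the rightmost non-terminal is E; apply E → V:  V = V
Step 3: the rightmost non-terminal is V; apply V → y:  V = y
Step 4: the rightmost non-terminal is V; apply V → x:  x = y

Final answer: S ⇒ V = E ⇒ V = V ⇒ V = y ⇒ x = y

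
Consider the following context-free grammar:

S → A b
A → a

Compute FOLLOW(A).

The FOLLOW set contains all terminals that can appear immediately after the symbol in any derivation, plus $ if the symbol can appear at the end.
A occurs only in S → A b, where it is immediately followed by the terminal b. So FOLLOW(A) = {b}.

Final answer: {b}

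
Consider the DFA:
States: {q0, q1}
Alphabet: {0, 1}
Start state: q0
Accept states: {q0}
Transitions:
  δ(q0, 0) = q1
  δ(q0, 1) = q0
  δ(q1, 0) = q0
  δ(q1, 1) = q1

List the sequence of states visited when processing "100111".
Starting at q0
Read '1': q0 -> q0
Read '0': q0 -> q1
Read '0': q1 -> q0
Read '1': q0 -> q0
Read '1': q0 -> q0
Read '1': q0 -> q0

Final answer: q0 -> q0 -> q1 -> q0 -> q0 -> q0 -> q0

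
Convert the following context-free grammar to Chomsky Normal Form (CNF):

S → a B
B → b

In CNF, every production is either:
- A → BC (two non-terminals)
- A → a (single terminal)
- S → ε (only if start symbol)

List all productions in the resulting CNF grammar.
The grammar has no ε-productions or unit productions to eliminate.
S → a B has terminal a in a right-hand side of length ≥ 2: introduce T_a → a and use T_a in place of a.
B → b is already in CNF (single terminal) – keep it.
S → a B becomes S → T_a B.
Resulting CNF grammar (3 productions): T_a → a; B → b; S → T_a B

Final answer: T_a → a; B → b; S → T_a B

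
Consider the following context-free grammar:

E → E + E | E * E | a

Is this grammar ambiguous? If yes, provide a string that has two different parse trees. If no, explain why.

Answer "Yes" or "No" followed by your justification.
Two different leftmost derivations of a + a * a:
  (1) E ⇒ E + E ⇒ a + E ⇒ a + E * E ⇒ a + a * E ⇒ a + a * a   (tree groups a + (a * a))
  (2) E ⇒ E * E ⇒ E + E * E ⇒ a + E * E ⇒ a + a * E ⇒ a + a * a   (tree groups (a + a) * a)
Two distinct leftmost derivations = two distinct parse trees, so the grammar is ambiguous.

Final answer: Yes - the string 'a + a * a' has two distinct leftmost derivations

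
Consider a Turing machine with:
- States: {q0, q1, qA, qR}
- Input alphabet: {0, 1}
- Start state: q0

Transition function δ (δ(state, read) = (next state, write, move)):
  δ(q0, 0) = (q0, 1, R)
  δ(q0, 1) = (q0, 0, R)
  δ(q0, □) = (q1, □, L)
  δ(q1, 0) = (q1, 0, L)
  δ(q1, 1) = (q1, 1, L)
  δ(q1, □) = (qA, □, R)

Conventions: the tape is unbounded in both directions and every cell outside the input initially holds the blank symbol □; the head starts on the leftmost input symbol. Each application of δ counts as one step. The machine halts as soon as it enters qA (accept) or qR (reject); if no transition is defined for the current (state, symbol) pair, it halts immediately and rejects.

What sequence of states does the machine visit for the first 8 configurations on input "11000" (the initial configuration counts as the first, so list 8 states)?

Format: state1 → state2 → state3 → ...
Step 0: [q0]11000 (head at position 0)
Step 1: δ(q0, 1) = (q0, 0, R)  ⊢  0[q0]1000 (head at position 1)
Step 2: δ(q0, 1) = (q0, 0, R)  ⊢  00[q0]000 (head at position 2)
Step 3: δ(q0, 0) = (q0, 1, R)  ⊢  001[q0]00 (head at position 3)
Step 4: δ(q0, 0) = (q0, 1, R)  ⊢  0011[q0]0 (head at position 4)
Step 5: δ(q0, 0) = (q0, 1, R)  ⊢  00111[q0]□ (head at position 5)
Step 6: δ(q0, □) = (q1, □, L)  ⊢  0011[q1]1□ (head at position 4)
Step 7: δ(q1, 1) = (q1, 1, L)  ⊢  001[q1]11□ (head at position 3)
Reading off the states of these 8 configurations: q0 → q0 → q0 → q0 → q0 → q0 → q1 → q1

Final answer: q0 → q0 → q0 → q0 → q0 → q0 → q1 → q1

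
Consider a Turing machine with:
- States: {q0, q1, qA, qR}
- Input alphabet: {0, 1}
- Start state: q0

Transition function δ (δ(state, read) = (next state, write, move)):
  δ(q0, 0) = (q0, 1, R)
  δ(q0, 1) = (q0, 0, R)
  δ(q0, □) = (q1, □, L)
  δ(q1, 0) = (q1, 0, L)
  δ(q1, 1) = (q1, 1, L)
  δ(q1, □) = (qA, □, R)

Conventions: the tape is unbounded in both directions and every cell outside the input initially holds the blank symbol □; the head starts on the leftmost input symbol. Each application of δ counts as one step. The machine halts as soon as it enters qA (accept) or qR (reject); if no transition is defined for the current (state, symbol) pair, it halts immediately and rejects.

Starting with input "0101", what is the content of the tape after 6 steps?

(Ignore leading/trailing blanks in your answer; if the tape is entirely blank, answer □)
Step 0: [q0]0101 (head at position 0)
Step 1: δ(q0, 0) = (q0, 1, R)  ⊢  1[q0]101 (head at position 1)
Step 2: δ(q0, 1) = (q0, 0, R)  ⊢  10[q0]01 (head at position 2)
Step 3: δ(q0, 0) = (q0, 1, R)  ⊢  101[q0]1 (head at position 3)
Step 4: δ(q0, 1) = (q0, 0, R)  ⊢  1010[q0]□ (head at position 4)
Step 5: δ(q0, □) = (q1, □, L)  ⊢  101[q1]0□ (head at position 3)
Step 6: δ(q1, 0) = (q1, 0, L)  ⊢  10[q1]10□ (head at position 2)
Tape after 6 steps (ignoring surrounding blanks): 1010

Final answer: Tape: 1010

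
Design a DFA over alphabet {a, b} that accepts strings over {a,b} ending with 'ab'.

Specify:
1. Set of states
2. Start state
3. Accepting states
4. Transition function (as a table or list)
One valid DFA (any DFA recognizing the same language is acceptable):
States: {q0, q1, q2}
Start: q0
Accepting: {q2}
Transitions (accepting states marked with *):
State | a | b | Accepting
-------------------------
q0    | q1 | q0 |  
q1    | q1 | q2 |  
q2    | q1 | q0 | *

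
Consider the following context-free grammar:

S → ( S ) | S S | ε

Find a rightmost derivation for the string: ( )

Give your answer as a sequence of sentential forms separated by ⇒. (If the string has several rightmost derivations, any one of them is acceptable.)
Start with S.
Step 1: the rightmost non-terminal is S; apply S → ( S ):  ( S )
Step 2: the rightmost non-terminal is S; apply S → ε:  ( )

Final answer: S ⇒ ( S ) ⇒ ( )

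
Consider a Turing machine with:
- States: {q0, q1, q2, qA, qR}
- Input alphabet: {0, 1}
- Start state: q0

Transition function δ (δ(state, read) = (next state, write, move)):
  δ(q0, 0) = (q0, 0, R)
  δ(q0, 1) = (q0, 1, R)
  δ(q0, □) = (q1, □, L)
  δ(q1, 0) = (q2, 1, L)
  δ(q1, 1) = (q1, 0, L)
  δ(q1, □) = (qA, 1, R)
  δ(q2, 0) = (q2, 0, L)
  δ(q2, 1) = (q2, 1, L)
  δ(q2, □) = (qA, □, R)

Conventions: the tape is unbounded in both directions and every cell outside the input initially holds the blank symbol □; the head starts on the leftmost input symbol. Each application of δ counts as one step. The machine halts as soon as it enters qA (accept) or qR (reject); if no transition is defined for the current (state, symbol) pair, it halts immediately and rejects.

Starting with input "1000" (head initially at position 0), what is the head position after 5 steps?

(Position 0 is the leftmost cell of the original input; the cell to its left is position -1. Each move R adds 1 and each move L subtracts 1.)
Step 0: [q0]1000 (head at position 0)
Step 1: δ(q0, 1) = (q0, 1, R)  ⊢  1[q0]000 (head at position 1)
Step 2: δ(q0, 0) = (q0, 0, R)  ⊢  10[q0]00 (head at position 2)
Step 3: δ(q0, 0) = (q0, 0, R)  ⊢  100[q0]0 (head at position 3)
Step 4: δ(q0, 0) = (q0, 0, R)  ⊢  1000[q0]□ (head at position 4)
Step 5: δ(q0, □) = (q1, □, L)  ⊢  100[q1]0□ (head at position 3)
Head position after 5 steps: 3

Final answer: Position 3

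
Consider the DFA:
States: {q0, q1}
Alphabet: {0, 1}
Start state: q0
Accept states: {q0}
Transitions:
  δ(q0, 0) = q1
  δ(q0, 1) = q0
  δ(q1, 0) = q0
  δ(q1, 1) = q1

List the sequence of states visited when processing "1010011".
Starting at q0
Read '1': q0 -> q0
Read '0': q0 -> q1
Read '1': q1 -> q1
Read '0': q1 -> q0
Read '0': q0 -> q1
Read '1': q1 -> q1
Read '1': q1 -> q1

Final answer: q0 -> q0 -> q1 -> q1 -> q0 -> q1 -> q1 -> q1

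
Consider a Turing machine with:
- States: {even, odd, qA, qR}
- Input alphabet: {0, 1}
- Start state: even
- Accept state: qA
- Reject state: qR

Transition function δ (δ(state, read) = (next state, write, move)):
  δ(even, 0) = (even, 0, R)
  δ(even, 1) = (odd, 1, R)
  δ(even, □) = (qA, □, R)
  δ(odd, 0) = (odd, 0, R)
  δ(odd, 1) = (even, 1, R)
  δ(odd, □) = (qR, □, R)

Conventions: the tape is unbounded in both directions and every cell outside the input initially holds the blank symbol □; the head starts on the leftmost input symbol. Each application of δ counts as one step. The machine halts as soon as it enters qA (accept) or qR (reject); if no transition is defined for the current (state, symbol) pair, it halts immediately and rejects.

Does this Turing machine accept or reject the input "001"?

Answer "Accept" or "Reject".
Step 0: [even]001 (head at position 0)
Step 1: δ(even, 0) = (even, 0, R)  ⊢  0[even]01 (head at position 1)
Step 2: δ(even, 0) = (even, 0, R)  ⊢  00[even]1 (head at position 2)
Step 3: δ(even, 1) = (odd, 1, R)  ⊢  001[odd]□ (head at position 3)
Step 4: δ(odd, □) = (qR, □, R)  ⊢  001□[qR]□ (head at position 4)
The machine is in qR, so it halts and rejects.

Final answer: Reject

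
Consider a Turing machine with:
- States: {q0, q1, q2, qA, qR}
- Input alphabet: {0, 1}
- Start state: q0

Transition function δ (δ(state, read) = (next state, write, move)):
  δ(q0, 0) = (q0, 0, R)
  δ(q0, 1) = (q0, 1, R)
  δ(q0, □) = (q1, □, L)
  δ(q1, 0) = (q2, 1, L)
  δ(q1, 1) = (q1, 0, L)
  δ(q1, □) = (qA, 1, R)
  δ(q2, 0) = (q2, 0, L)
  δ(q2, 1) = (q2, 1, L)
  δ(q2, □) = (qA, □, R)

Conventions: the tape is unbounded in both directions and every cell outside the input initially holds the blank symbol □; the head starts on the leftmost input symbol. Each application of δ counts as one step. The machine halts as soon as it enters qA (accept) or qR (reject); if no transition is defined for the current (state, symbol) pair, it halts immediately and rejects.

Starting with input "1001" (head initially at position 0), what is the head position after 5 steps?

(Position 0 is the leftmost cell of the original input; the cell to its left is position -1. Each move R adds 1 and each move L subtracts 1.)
Step 0: [q0]1001 (head at position 0)
Step 1: δ(q0, 1) = (q0, 1, R)  ⊢  1[q0]001 (head at position 1)
Step 2: δ(q0, 0) = (q0, 0, R)  ⊢  10[q0]01 (head at position 2)
Step 3: δ(q0, 0) = (q0, 0, R)  ⊢  100[q0]1 (head at position 3)
Step 4: δ(q0, 1) = (q0, 1, R)  ⊢  1001[q0]□ (head at position 4)
Step 5: δ(q0, □) = (q1, □, L)  ⊢  100[q1]1□ (head at position 3)
Head position after 5 steps: 3

Final answer: Position 3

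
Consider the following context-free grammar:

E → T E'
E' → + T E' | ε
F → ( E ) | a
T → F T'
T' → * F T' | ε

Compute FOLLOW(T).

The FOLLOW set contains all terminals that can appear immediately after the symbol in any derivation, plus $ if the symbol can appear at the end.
Useful FIRST sets: FIRST(E') = {+, ε}, FIRST(T') = {*, ε} (both E' and T' are nullable).
FOLLOW(E): E is the start symbol → $; E appears in F → ( E ) followed by ')' → FOLLOW(E) = {), $}.
FOLLOW(E'): E' appears at the right end of E → T E' and of E' → + T E', so FOLLOW(E') ⊇ FOLLOW(E) (the second occurrence adds nothing new). FOLLOW(E') = {), $}.
FOLLOW(T): in E → T E' and E' → + T E', T is followed by E': add FIRST(E') minus ε = {+}; since E' is nullable, also add FOLLOW(E) and FOLLOW(E') = {), $}. FOLLOW(T) = {+, ), $}.

Final answer: {$, ), +}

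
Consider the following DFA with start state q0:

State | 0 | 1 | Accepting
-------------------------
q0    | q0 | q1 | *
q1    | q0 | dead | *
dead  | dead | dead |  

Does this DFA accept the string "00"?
Start in q0.
Read '0': q0 → q0
Read '0': q0 → q0
Final state q0 is accepting, so the string is accepted.

Final answer: Yes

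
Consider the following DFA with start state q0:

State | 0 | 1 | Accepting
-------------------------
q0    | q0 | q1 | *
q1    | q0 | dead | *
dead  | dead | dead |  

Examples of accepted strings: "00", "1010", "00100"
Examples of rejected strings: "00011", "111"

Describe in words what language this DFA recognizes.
binary strings with no two consecutive 1s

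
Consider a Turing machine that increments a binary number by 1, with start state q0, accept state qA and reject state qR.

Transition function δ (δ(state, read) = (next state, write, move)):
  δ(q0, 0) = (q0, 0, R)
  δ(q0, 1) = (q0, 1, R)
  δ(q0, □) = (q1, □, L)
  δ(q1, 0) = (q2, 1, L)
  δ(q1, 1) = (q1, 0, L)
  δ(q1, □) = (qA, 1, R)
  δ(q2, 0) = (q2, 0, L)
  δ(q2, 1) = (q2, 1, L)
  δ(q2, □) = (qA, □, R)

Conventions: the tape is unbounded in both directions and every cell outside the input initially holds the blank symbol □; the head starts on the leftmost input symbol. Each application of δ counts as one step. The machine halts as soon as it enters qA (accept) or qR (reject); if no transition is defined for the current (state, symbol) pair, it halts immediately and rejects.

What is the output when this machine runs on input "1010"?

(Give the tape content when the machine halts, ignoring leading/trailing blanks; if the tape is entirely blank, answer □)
Step 0: [q0]1010 (head at position 0)
Step 1: δ(q0, 1) = (q0, 1, R)  ⊢  1[q0]010 (head at position 1)
Step 2: δ(q0, 0) = (q0, 0, R)  ⊢  10[q0]10 (head at position 2)
Step 3: δ(q0, 1) = (q0, 1, R)  ⊢  101[q0]0 (head at position 3)
Step 4: δ(q0, 0) = (q0, 0, R)  ⊢  1010[q0]□ (head at position 4)
Step 5: δ(q0, □) = (q1, □, L)  ⊢  101[q1]0□ (head at position 3)
Step 6: δ(q1, 0) = (q2, 1, L)  ⊢  10[q2]11□ (head at position 2)
Step 7: δ(q2, 1) = (q2, 1, L)  ⊢  1[q2]011□ (head at position 1)
Step 8: δ(q2, 0) = (q2, 0, L)  ⊢  [q2]1011□ (head at position 0)
Step 9: δ(q2, 1) = (q2, 1, L)  ⊢  [q2]□1011□ (head at position -1)
Step 10: δ(q2, □) = (qA, □, R)  ⊢  □[qA]1011□ (head at position 0)
The machine is in qA, so it halts and accepts.
Tape content when halted (ignoring surrounding blanks): 1011

Final answer: Output: 1011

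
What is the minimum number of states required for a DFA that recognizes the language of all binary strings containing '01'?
Language: binary strings containing '01'
Lower bound (Myhill–Nerode): the prefixes ε, 0, 01 are pairwise distinguishable:
  ε vs 01: suffix ε distinguishes them (ε is rejected, 01 is accepted)
  0 vs 01: suffix ε distinguishes them (0 is rejected, 01 is accepted)
  ε vs 0: suffix 1 distinguishes them (ε·1 = 1 is rejected, 0·1 = 01 is accepted)
So any DFA needs at least 3 states.
Upper bound: a DFA with 3 states exists (one state per class above: 'no progress', 'last symbol 0', and 'seen 01' (accepting sink)).
Minimum states: 3

Final answer: 3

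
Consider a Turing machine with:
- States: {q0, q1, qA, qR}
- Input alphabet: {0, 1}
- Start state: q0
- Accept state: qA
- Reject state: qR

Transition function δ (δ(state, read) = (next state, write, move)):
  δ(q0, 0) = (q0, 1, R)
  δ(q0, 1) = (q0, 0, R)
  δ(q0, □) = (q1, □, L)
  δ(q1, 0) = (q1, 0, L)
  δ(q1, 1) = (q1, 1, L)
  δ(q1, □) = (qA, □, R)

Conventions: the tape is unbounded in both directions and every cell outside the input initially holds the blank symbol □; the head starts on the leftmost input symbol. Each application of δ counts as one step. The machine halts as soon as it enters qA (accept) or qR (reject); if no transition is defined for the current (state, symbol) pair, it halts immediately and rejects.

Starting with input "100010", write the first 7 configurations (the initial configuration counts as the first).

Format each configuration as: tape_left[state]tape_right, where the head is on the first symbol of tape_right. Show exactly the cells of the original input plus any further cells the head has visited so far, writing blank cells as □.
Step 0: [q0]100010 (head at position 0)
Step 1: δ(q0, 1) = (q0, 0, R)  ⊢  0[q0]00010 (head at position 1)
Step 2: δ(q0, 0) = (q0, 1, R)  ⊢  01[q0]0010 (head at position 2)
Step 3: δ(q0, 0) = (q0, 1, R)  ⊢  011[q0]010 (head at position 3)
Step 4: δ(q0, 0) = (q0, 1, R)  ⊢  0111[q0]10 (head at position 4)
Step 5: δ(q0, 1) = (q0, 0, R)  ⊢  01110[q0]0 (head at position 5)
Step 6: δ(q0, 0) = (q0, 1, R)  ⊢  011101[q0]□ (head at position 6)

Final answer: [q0]100010 ⊢ 0[q0]00010 ⊢ 01[q0]0010 ⊢ 011[q0]010 ⊢ 0111[q0]10 ⊢ 01110[q0]0 ⊢ 011101[q0]□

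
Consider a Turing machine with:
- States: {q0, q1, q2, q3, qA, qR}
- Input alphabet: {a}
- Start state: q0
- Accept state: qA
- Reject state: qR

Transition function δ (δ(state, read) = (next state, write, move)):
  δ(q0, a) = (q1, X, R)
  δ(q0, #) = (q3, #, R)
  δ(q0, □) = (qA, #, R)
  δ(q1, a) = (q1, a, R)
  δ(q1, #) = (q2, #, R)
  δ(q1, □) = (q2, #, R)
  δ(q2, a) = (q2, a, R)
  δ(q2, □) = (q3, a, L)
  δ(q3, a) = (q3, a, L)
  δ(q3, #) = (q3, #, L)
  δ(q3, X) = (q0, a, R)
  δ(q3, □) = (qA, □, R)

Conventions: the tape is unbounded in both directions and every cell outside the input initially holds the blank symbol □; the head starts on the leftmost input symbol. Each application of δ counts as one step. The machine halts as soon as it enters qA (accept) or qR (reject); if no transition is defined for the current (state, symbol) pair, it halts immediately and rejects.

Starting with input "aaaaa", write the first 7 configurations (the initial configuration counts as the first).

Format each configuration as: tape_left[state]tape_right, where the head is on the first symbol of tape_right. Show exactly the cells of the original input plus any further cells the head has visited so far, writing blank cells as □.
Step 0: [q0]aaaaa (head at position 0)
Step 1: δ(q0, a) = (q1, X, R)  ⊢  X[q1]aaaa (head at position 1)
Step 2: δ(q1, a) = (q1, a, R)  ⊢  Xa[q1]aaa (head at position 2)
Step 3: δ(q1, a) = (q1, a, R)  ⊢  Xaa[q1]aa (head at position 3)
Step 4: δ(q1, a) = (q1, a, R)  ⊢  Xaaa[q1]a (head at position 4)
Step 5: δ(q1, a) = (q1, a, R)  ⊢  Xaaaa[q1]□ (head at position 5)
Step 6: δ(q1, □) = (q2, #, R)  ⊢  Xaaaa#[q2]□ (head at position 6)

Final answer: [q0]aaaaa ⊢ X[q1]aaaa ⊢ Xa[q1]aaa ⊢ Xaa[q1]aa ⊢ Xaaa[q1]a ⊢ Xaaaa[q1]□ ⊢ Xaaaa#[q2]□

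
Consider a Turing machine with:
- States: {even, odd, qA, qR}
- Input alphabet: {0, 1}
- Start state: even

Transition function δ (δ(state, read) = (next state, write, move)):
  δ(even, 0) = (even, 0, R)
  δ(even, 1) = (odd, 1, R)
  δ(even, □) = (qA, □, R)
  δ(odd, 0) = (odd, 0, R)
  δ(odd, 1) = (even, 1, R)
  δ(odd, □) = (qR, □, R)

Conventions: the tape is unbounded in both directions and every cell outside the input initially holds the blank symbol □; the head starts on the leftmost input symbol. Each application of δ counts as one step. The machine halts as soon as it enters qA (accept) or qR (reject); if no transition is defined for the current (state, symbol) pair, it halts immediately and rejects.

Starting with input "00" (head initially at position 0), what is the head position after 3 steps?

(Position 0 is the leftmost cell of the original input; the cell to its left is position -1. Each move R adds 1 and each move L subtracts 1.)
Step 0: [even]00 (head at position 0)
Step 1: δ(even, 0) = (even, 0, R)  ⊢  0[even]0 (head at position 1)
Step 2: δ(even, 0) = (even, 0, R)  ⊢  00[even]□ (head at position 2)
Step 3: δ(even, □) = (qA, □, R)  ⊢  00□[qA]□ (head at position 3)
Head position after 3 steps: 3

Final answer: Position 3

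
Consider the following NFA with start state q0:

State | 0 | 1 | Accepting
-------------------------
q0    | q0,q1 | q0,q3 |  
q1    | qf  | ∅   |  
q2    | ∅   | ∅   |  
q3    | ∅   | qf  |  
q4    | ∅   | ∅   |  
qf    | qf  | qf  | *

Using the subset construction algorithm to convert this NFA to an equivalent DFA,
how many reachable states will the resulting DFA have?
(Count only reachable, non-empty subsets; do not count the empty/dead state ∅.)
Start subset: {q0}
{q0}: on 0 → {q0, q1}, on 1 → {q0, q3}
{q0, q1}: on 0 → {q0, q1, qf}, on 1 → {q0, q3}
{q0, q3}: on 0 → {q0, q1}, on 1 → {q0, q3, qf}
{q0, q1, qf}: on 0 → {q0, q1, qf}, on 1 → {q0, q3, qf}
{q0, q3, qf}: on 0 → {q0, q1, qf}, on 1 → {q0, q3, qf}
Reachable non-empty subsets: {q0}, {q0, q1}, {q0, q3}, {q0, q1, qf}, {q0, q3, qf} — 5 in total.

Final answer: 5 states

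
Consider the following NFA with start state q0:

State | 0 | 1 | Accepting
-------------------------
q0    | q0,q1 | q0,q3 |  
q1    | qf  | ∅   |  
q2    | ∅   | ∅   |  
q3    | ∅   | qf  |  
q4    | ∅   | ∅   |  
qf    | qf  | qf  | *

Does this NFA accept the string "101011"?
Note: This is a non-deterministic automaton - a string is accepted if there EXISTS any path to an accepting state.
Track the set of states the NFA could be in: start {q0}
Read '1': {q0} → {q0, q3}
Read '0': {q0, q3} → {q0, q1}
Read '1': {q0, q1} → {q0, q3}
Read '0': {q0, q3} → {q0, q1}
Read '1': {q0, q1} → {q0, q3}
Read '1': {q0, q3} → {q0, q3, qf}
Final set {q0, q3, qf} contains accepting state(s) {qf} → accepted.

Final answer: Yes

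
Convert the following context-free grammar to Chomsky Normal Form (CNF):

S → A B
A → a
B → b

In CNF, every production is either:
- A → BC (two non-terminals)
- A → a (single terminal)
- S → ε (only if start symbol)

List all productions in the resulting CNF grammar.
The grammar has no ε-productions or unit productions to eliminate.
S → A B is already in CNF (two non-terminals) – keep it.
A → a is already in CNF (single terminal) – keep it.
B → b is already in CNF (single terminal) – keep it.
Resulting CNF grammar (3 productions): A → a; B → b; S → A B

Final answer: A → a; B → b; S → A B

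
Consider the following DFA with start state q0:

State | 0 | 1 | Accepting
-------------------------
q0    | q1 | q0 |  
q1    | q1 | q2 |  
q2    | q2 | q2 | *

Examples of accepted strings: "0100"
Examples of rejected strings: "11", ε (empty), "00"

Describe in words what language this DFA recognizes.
binary strings containing '01' as a substring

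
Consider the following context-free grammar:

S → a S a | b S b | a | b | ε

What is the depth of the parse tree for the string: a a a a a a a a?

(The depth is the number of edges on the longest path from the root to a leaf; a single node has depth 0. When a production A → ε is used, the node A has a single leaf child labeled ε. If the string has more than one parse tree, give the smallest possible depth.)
The string has even length 8, so its (unique) parse tree peels off matching outer symbols: S → a S a, S → a S a, S → a S a, S → a S a, and finally S → ε for the empty middle.
The S nodes are at depths 0..4; the ε leaf under the innermost S is at depth 5 (terminal leaves are at depths 1..4).
Depth = 5.

Final answer: 5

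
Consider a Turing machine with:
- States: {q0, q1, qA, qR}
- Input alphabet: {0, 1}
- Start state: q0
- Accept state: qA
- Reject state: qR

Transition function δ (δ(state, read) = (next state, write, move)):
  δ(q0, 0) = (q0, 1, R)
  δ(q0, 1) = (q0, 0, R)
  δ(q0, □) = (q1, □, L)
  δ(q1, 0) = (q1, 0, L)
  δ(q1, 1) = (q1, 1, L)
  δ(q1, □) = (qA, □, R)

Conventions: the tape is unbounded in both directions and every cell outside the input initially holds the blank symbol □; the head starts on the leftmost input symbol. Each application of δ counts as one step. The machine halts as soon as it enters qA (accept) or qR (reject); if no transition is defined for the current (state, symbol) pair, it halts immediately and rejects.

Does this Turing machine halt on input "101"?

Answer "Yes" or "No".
Step 0: [q0]101 (head at position 0)
Step 1: δ(q0, 1) = (q0, 0, R)  ⊢  0[q0]01 (head at position 1)
Step 2: δ(q0, 0) = (q0, 1, R)  ⊢  01[q0]1 (head at position 2)
Step 3: δ(q0, 1) = (q0, 0, R)  ⊢  010[q0]□ (head at position 3)
Step 4: δ(q0, □) = (q1, □, L)  ⊢  01[q1]0□ (head at position 2)
Step 5: δ(q1, 0) = (q1, 0, L)  ⊢  0[q1]10□ (head at position 1)
Step 6: δ(q1, 1) = (q1, 1, L)  ⊢  [q1]010□ (head at position 0)
Step 7: δ(q1, 0) = (q1, 0, L)  ⊢  [q1]□010□ (head at position -1)
Step 8: δ(q1, □) = (qA, □, R)  ⊢  □[qA]010□ (head at position 0)
The machine is in qA, so it halts and accepts.
It halts after 8 steps.

Final answer: Yes - halts after 8 steps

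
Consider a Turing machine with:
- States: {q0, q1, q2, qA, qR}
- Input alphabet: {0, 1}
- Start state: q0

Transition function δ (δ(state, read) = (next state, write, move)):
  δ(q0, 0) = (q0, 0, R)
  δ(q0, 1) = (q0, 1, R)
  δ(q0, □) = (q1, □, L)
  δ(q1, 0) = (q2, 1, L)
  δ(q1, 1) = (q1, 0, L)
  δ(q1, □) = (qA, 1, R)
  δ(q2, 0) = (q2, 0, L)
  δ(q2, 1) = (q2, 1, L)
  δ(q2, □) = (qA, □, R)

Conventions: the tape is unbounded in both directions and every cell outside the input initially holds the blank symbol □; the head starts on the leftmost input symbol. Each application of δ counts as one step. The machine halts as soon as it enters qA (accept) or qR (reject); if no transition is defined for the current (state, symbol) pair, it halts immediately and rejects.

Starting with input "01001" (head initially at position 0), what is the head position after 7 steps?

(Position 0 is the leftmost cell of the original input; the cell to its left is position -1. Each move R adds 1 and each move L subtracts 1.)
Step 0: [q0]01001 (head at position 0)
Step 1: δ(q0, 0) = (q0, 0, R)  ⊢  0[q0]1001 (head at position 1)
Step 2: δ(q0, 1) = (q0, 1, R)  ⊢  01[q0]001 (head at position 2)
Step 3: δ(q0, 0) = (q0, 0, R)  ⊢  010[q0]01 (head at position 3)
Step 4: δ(q0, 0) = (q0, 0, R)  ⊢  0100[q0]1 (head at position 4)
Step 5: δ(q0, 1) = (q0, 1, R)  ⊢  01001[q0]□ (head at position 5)
Step 6: δ(q0, □) = (q1, □, L)  ⊢  0100[q1]1□ (head at position 4)
Step 7: δ(q1, 1) = (q1, 0, L)  ⊢  010[q1]00□ (head at position 3)
Head position after 7 steps: 3

Final answer: Position 3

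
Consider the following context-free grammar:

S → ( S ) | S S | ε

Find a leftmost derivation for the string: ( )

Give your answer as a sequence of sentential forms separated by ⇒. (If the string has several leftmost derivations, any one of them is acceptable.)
Start with S.
Step 1: the leftmost non-terminal is S; apply S → ( S ):  ( S )
Step 2: the leftmost non-terminal is S; apply S → ε:  ( )

Final answer: S ⇒ ( S ) ⇒ ( )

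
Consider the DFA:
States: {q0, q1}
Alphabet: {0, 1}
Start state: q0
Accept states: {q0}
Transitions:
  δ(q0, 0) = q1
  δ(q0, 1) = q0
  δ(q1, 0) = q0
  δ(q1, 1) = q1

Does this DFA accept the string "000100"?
Processing string "000100":
  q0 --0--> q1
  q1 --0--> q0
  q0 --0--> q1
  q1 --1--> q1
  q1 --0--> q0
  q0 --0--> q1
Final state: q1
Accept states: {q0}
q1 is not an accept state, so the string is rejected.

Final answer: No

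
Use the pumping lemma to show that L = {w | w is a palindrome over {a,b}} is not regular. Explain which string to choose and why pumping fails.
Language: L = {w | w is a palindrome over {a,b}} (strings that read the same forwards and backwards)
Step 1: Assume for contradiction that L is regular, with pumping length p.
Step 2: Choose s = a^p b a^p. Then s ∈ L (it reads the same forwards and backwards) and |s| ≥ p.
Step 3: Consider any decomposition s = xyz with |xy| ≤ p and |y| > 0. Since |xy| ≤ p and the first p symbols of s are all a's, y = a^k for some k with 1 ≤ k ≤ p.
Step 4: Pumping up (i = 2): xy²z = a^(p+k) b a^p. Its reverse is a^p b a^(p+k) ≠ a^(p+k) b a^p (the single b is no longer in the middle), so xy²z is not a palindrome and xy²z ∉ L.
This contradicts the pumping lemma, so L is not regular.

Final answer: Choose s = a^p b a^p. Since |xy| ≤ p, y = a^k with k ≥ 1. Then xy²z = a^(p+k) b a^p is not a palindrome, so ∉ L.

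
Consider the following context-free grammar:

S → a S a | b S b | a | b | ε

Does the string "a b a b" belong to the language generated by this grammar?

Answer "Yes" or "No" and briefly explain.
Every production places the same symbol at both ends (or yields a single symbol / ε), so every derived string is a palindrome. a b a b reversed is b a b a ≠ a b a b, so it is not a palindrome and cannot be derived (already the first step fails: the string starts with a but ends with b, so neither S → a S a nor S → b S b fits).

Final answer: No - no valid derivation exists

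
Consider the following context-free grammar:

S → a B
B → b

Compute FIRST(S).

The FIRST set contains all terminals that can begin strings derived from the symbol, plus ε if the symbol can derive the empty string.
S has the single production S → a B, whose right-hand side begins with the terminal a. So FIRST(S) = {a}.

Final answer: {a}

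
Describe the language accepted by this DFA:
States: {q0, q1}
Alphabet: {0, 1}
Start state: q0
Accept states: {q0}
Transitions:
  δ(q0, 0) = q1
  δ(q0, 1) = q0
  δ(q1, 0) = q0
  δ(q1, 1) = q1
Analyzing the DFA structure:
Start state: q0
Accept states: {q0}
Interpreting what each state remembers (checking against the transitions):
  q0: an even number of 0s has been read so far
  q1: an odd number of 0s has been read so far
  δ(q0, 0): in q0 (an even number of 0s has been read so far), after reading 0 we have: an odd number of 0s has been read so far → q1
  δ(q0, 1): in q0 (an even number of 0s has been read so far), after reading 1 we have: an even number of 0s has been read so far → q0
  δ(q1, 0): in q1 (an odd number of 0s has been read so far), after reading 0 we have: an even number of 0s has been read so far → q0
  δ(q1, 1): in q1 (an odd number of 0s has been read so far), after reading 1 we have: an odd number of 0s has been read so far → q1
A string is accepted iff it ends in {q0}, i.e. an even number of 0s has been read so far.
Language: All binary strings with an even number of 0s

Final answer: All binary strings with an even number of 0s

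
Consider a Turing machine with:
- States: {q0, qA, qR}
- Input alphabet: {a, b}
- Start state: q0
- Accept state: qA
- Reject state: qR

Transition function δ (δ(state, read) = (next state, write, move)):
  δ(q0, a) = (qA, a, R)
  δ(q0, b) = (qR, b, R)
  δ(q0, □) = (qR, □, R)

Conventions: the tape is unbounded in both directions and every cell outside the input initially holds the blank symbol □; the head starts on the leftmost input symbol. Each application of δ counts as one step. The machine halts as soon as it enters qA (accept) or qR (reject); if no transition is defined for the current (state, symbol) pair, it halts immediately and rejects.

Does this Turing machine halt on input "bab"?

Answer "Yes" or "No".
Step 0: [q0]bab (head at position 0)
Step 1: δ(q0, b) = (qR, b, R)  ⊢  b[qR]ab (head at position 1)
The machine is in qR, so it halts and rejects.
It halts after 1 steps.

Final answer: Yes - halts after 1 steps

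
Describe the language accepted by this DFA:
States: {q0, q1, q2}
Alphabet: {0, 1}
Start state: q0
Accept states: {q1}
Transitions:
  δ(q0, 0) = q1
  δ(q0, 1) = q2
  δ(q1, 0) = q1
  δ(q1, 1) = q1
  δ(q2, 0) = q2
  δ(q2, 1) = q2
Analyzing the DFA structure:
Start state: q0
Accept states: {q1}
Interpreting what each state remembers (checking against the transitions):
  q0: nothing has been read yet
  q1: the first symbol was 0
  q2: the first symbol was 1 (trap state)
  δ(q0, 0): in q0 (nothing has been read yet), after reading 0 we have: the first symbol was 0 → q1
  δ(q0, 1): in q0 (nothing has been read yet), after reading 1 we have: the first symbol was 1 (trap state) → q2
  δ(q1, 0): in q1 (the first symbol was 0), after reading 0 we have: the first symbol was 0 → q1
  δ(q1, 1): in q1 (the first symbol was 0), after reading 1 we have: the first symbol was 0 → q1
  δ(q2, 0): in q2 (the first symbol was 1 (trap state)), after reading 0 we have: the first symbol was 1 (trap state) → q2
  δ(q2, 1): in q2 (the first symbol was 1 (trap state)), after reading 1 we have: the first symbol was 1 (trap state) → q2
A string is accepted iff it ends in {q1}, i.e. the first symbol was 0.
Language: All binary strings starting with 0

Final answer: All binary strings starting with 0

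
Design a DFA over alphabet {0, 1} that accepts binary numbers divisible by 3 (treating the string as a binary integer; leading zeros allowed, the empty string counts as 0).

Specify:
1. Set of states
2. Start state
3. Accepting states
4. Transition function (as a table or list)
One valid DFA (any DFA recognizing the same language is acceptable):
States: {q0, q1, q2}
Start: q0
Accepting: {q0}
Transitions (accepting states marked with *):
State | 0 | 1 | Accepting
-------------------------
q0    | q0 | q1 | *
q1    | q2 | q0 |  
q2    | q1 | q2 |  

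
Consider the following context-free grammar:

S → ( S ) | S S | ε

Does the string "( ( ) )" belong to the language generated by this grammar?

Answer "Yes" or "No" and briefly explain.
A derivation exists: S ⇒ ( S ) ⇒ ( ( S ) ) ⇒ ( ( ) ) (using S → ( S ) twice, then S → ε).

Final answer: Yes - a valid derivation exists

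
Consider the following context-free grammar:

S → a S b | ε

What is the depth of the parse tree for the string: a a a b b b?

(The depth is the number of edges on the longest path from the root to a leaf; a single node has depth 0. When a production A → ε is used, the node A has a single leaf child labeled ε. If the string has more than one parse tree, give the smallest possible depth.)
The only parse tree applies S → a S b 3 times (once per matching a…b pair) and then S → ε.
The S nodes sit at depths 0, 1, …, 3; the innermost S (depth 3) has the single child ε at depth 4.
The terminal leaves a, b are at depths 1..3, so the longest root-to-leaf path is S → S → … → S → ε with 4 edges.
Depth = 4.

Final answer: 4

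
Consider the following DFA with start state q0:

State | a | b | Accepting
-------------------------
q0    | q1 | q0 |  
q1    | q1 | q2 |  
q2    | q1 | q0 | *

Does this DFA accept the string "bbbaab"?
Start in q0.
Read 'b': q0 → q0
Read 'b': q0 → q0
Read 'b': q0 → q0
Read 'a': q0 → q1
Read 'a': q1 → q1
Read 'b': q1 → q2
Final state q2 is accepting, so the string is accepted.

Final answer: Yes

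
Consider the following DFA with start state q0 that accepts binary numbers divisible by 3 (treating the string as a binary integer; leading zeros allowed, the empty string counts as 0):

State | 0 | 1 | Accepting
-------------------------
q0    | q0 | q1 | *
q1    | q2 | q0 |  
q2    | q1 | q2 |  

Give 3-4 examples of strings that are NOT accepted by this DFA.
Any strings that end in a non-accepting state work; for example:
"1": q0 → q1; q1 is not accepting → rejected
"10": q0 → q1 → q2; q2 is not accepting → rejected
"101": q0 → q1 → q2 → q2; q2 is not accepting → rejected
"1000": q0 → q1 → q2 → q1 → q2; q2 is not accepting → rejected

Final answer: "1", "10", "101", "1000"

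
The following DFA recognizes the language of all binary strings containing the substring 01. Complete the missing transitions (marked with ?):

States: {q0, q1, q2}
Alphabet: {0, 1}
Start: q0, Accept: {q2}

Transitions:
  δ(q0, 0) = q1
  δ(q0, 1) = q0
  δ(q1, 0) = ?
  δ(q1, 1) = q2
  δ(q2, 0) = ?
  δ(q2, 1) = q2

What each state remembers (consistent with the given transitions and accept states):
  q0: 01 not seen yet and the last symbol was not 0
  q1: 01 not seen yet and the last symbol was 0
  q2: the substring 01 has already been seen
Filling in the missing entries:
  δ(q1, 0): in q1 (01 not seen yet and the last symbol was 0), after reading 0 we have: 01 not seen yet and the last symbol was 0 → q1
  δ(q2, 0): in q2 (the substring 01 has already been seen), after reading 0 we have: the substring 01 has already been seen → q2

Final answer: δ(q1, 0) = q1; δ(q2, 0) = q2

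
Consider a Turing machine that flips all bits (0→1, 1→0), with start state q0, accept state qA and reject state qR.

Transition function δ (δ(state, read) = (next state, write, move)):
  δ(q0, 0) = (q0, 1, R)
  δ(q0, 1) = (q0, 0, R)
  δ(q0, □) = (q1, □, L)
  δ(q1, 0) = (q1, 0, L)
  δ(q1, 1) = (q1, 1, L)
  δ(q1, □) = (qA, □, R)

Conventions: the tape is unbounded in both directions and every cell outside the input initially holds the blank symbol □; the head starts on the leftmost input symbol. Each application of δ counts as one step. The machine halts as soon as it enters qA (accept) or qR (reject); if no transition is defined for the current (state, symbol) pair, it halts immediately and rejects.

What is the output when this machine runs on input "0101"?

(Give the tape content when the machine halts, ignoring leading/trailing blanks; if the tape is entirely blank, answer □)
Step 0: [q0]0101 (head at position 0)
Step 1: δ(q0, 0) = (q0, 1, R)  ⊢  1[q0]101 (head at position 1)
Step 2: δ(q0, 1) = (q0, 0, R)  ⊢  10[q0]01 (head at position 2)
Step 3: δ(q0, 0) = (q0, 1, R)  ⊢  101[q0]1 (head at position 3)
Step 4: δ(q0, 1) = (q0, 0, R)  ⊢  1010[q0]□ (head at position 4)
Step 5: δ(q0, □) = (q1, □, L)  ⊢  101[q1]0□ (head at position 3)
Step 6: δ(q1, 0) = (q1, 0, L)  ⊢  10[q1]10□ (head at position 2)
Step 7: δ(q1, 1) = (q1, 1, L)  ⊢  1[q1]010□ (head at position 1)
Step 8: δ(q1, 0) = (q1, 0, L)  ⊢  [q1]1010□ (head at position 0)
Step 9: δ(q1, 1) = (q1, 1, L)  ⊢  [q1]□1010□ (head at position -1)
Step 10: δ(q1, □) = (qA, □, R)  ⊢  □[qA]1010□ (head at position 0)
The machine is in qA, so it halts and accepts.
Tape content when halted (ignoring surrounding blanks): 1010

Final answer: Output: 1010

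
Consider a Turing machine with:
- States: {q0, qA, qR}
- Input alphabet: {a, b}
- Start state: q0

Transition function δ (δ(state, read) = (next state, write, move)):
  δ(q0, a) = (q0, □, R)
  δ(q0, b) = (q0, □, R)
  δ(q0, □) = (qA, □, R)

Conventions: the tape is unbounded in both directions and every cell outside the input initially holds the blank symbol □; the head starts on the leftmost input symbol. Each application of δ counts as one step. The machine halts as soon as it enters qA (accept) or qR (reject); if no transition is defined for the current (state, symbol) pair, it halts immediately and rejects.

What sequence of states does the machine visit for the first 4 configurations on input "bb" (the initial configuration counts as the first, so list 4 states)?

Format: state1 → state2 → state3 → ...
Step 0: [q0]bb (head at position 0)
Step 1: δ(q0, b) = (q0, □, R)  ⊢  □[q0]b (head at position 1)
Step 2: δ(q0, b) = (q0, □, R)  ⊢  □□[q0]□ (head at position 2)
Step 3: δ(q0, □) = (qA, □, R)  ⊢  □□□[qA]□ (head at position 3)
Reading off the states of these 4 configurations: q0 → q0 → q0 → qA

Final answer: q0 → q0 → q0 → qA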